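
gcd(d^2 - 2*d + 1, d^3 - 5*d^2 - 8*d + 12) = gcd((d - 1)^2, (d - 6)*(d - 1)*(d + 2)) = d - 1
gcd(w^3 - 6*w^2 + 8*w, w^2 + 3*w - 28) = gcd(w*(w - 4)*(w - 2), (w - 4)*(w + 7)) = w - 4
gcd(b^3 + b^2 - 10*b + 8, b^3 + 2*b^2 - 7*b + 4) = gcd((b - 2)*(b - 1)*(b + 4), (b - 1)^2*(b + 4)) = b^2 + 3*b - 4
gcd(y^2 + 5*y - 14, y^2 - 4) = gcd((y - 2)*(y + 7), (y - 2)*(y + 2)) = y - 2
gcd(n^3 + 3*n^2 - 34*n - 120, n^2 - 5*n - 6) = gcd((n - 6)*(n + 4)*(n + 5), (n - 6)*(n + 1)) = n - 6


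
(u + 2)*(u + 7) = u^2 + 9*u + 14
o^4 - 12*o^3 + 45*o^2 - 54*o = o*(o - 6)*(o - 3)^2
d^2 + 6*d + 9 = (d + 3)^2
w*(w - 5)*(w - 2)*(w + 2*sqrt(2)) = w^4 - 7*w^3 + 2*sqrt(2)*w^3 - 14*sqrt(2)*w^2 + 10*w^2 + 20*sqrt(2)*w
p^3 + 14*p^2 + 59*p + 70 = (p + 2)*(p + 5)*(p + 7)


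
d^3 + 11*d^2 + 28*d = d*(d + 4)*(d + 7)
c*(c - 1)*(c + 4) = c^3 + 3*c^2 - 4*c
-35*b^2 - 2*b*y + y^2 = (-7*b + y)*(5*b + y)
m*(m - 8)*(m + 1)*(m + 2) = m^4 - 5*m^3 - 22*m^2 - 16*m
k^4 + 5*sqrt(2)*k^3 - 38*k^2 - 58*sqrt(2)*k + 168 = (k - 3*sqrt(2))*(k - sqrt(2))*(k + 2*sqrt(2))*(k + 7*sqrt(2))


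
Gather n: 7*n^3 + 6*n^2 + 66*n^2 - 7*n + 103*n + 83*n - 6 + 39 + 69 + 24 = 7*n^3 + 72*n^2 + 179*n + 126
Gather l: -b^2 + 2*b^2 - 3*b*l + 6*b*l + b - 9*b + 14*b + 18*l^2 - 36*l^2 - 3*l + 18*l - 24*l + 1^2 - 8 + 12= b^2 + 6*b - 18*l^2 + l*(3*b - 9) + 5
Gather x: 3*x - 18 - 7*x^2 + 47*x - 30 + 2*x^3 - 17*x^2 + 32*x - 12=2*x^3 - 24*x^2 + 82*x - 60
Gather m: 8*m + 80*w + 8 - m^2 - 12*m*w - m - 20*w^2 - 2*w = -m^2 + m*(7 - 12*w) - 20*w^2 + 78*w + 8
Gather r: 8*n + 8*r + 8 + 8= 8*n + 8*r + 16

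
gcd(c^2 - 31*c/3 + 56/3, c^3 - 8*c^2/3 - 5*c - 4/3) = 1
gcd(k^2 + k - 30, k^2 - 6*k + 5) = k - 5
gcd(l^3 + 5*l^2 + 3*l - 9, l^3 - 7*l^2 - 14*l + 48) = l + 3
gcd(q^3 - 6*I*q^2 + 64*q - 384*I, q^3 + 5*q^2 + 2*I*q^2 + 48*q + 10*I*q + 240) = q^2 + 2*I*q + 48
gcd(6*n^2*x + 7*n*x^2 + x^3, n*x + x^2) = n*x + x^2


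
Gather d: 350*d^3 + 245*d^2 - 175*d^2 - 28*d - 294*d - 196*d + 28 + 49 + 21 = 350*d^3 + 70*d^2 - 518*d + 98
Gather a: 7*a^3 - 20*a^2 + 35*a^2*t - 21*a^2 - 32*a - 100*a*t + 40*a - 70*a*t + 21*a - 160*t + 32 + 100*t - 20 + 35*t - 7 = 7*a^3 + a^2*(35*t - 41) + a*(29 - 170*t) - 25*t + 5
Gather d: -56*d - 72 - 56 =-56*d - 128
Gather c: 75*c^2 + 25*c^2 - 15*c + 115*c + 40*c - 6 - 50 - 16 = 100*c^2 + 140*c - 72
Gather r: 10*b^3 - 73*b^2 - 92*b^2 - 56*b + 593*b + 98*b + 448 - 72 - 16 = 10*b^3 - 165*b^2 + 635*b + 360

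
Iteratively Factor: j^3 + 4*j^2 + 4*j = (j)*(j^2 + 4*j + 4) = j*(j + 2)*(j + 2)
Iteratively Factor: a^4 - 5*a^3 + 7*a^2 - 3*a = (a)*(a^3 - 5*a^2 + 7*a - 3) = a*(a - 1)*(a^2 - 4*a + 3) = a*(a - 1)^2*(a - 3)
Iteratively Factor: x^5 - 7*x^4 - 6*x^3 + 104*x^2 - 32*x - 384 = (x - 4)*(x^4 - 3*x^3 - 18*x^2 + 32*x + 96) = (x - 4)*(x + 3)*(x^3 - 6*x^2 + 32) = (x - 4)^2*(x + 3)*(x^2 - 2*x - 8) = (x - 4)^2*(x + 2)*(x + 3)*(x - 4)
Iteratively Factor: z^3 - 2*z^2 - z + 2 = (z - 2)*(z^2 - 1) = (z - 2)*(z + 1)*(z - 1)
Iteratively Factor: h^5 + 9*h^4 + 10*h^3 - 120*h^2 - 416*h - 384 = (h + 2)*(h^4 + 7*h^3 - 4*h^2 - 112*h - 192) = (h + 2)*(h + 4)*(h^3 + 3*h^2 - 16*h - 48) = (h + 2)*(h + 3)*(h + 4)*(h^2 - 16) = (h - 4)*(h + 2)*(h + 3)*(h + 4)*(h + 4)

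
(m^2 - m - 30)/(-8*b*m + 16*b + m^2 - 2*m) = (-m^2 + m + 30)/(8*b*m - 16*b - m^2 + 2*m)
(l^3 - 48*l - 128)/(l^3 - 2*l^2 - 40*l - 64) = (l + 4)/(l + 2)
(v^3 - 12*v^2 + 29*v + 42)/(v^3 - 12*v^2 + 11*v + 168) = (v^2 - 5*v - 6)/(v^2 - 5*v - 24)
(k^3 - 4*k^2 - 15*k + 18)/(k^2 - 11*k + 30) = (k^2 + 2*k - 3)/(k - 5)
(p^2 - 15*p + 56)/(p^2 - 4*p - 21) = (p - 8)/(p + 3)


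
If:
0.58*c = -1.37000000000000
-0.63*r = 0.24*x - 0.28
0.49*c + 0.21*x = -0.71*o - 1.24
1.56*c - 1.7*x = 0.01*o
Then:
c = -2.36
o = 0.53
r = 1.27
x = -2.17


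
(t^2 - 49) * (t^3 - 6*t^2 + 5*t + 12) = t^5 - 6*t^4 - 44*t^3 + 306*t^2 - 245*t - 588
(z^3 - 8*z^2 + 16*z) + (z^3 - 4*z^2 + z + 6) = 2*z^3 - 12*z^2 + 17*z + 6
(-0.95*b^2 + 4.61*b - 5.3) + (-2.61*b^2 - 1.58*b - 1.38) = -3.56*b^2 + 3.03*b - 6.68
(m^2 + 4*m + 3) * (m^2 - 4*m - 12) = m^4 - 25*m^2 - 60*m - 36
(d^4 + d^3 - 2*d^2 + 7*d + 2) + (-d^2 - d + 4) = d^4 + d^3 - 3*d^2 + 6*d + 6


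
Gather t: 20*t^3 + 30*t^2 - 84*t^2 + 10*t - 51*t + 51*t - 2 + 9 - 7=20*t^3 - 54*t^2 + 10*t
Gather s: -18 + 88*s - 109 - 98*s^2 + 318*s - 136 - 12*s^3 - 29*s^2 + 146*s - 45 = -12*s^3 - 127*s^2 + 552*s - 308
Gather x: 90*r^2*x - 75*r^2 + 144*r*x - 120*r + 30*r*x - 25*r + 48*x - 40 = -75*r^2 - 145*r + x*(90*r^2 + 174*r + 48) - 40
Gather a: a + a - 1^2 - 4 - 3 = 2*a - 8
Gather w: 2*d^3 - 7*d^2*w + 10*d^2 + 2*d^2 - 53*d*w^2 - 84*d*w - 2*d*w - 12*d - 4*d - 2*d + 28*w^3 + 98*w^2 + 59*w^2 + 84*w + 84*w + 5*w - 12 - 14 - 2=2*d^3 + 12*d^2 - 18*d + 28*w^3 + w^2*(157 - 53*d) + w*(-7*d^2 - 86*d + 173) - 28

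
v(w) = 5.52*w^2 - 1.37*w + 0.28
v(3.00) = 45.85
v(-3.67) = 79.66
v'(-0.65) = -8.55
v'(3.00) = 31.75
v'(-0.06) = -2.03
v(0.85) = 3.10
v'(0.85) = 8.01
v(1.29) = 7.70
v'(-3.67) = -41.89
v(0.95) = 3.96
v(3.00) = 45.85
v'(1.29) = 12.87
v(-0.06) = 0.38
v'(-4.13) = -46.97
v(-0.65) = 3.50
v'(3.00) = 31.75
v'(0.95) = 9.12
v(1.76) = 14.97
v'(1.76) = 18.06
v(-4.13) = 100.09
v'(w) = 11.04*w - 1.37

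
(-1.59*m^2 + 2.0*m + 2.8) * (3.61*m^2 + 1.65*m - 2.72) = -5.7399*m^4 + 4.5965*m^3 + 17.7328*m^2 - 0.820000000000001*m - 7.616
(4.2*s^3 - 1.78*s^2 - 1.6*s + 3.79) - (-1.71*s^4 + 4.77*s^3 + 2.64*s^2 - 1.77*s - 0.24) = 1.71*s^4 - 0.569999999999999*s^3 - 4.42*s^2 + 0.17*s + 4.03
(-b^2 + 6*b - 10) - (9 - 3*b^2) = 2*b^2 + 6*b - 19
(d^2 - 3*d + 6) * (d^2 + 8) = d^4 - 3*d^3 + 14*d^2 - 24*d + 48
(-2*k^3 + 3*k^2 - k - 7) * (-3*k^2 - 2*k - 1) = 6*k^5 - 5*k^4 - k^3 + 20*k^2 + 15*k + 7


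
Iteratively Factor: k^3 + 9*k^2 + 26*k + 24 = (k + 3)*(k^2 + 6*k + 8) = (k + 3)*(k + 4)*(k + 2)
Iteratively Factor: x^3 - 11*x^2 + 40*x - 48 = (x - 3)*(x^2 - 8*x + 16) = (x - 4)*(x - 3)*(x - 4)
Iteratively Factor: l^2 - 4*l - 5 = (l - 5)*(l + 1)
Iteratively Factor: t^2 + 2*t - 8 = (t - 2)*(t + 4)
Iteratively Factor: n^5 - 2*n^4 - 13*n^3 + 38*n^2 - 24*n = (n - 3)*(n^4 + n^3 - 10*n^2 + 8*n) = n*(n - 3)*(n^3 + n^2 - 10*n + 8) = n*(n - 3)*(n - 1)*(n^2 + 2*n - 8) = n*(n - 3)*(n - 2)*(n - 1)*(n + 4)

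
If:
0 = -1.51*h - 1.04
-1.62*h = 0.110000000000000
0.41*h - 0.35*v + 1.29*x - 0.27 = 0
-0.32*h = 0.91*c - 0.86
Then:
No Solution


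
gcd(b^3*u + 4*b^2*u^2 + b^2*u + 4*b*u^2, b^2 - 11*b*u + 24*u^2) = 1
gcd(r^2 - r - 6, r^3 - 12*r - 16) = r + 2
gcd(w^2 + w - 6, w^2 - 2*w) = w - 2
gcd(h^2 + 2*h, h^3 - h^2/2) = h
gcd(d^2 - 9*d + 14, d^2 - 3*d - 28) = d - 7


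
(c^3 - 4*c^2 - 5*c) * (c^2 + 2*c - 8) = c^5 - 2*c^4 - 21*c^3 + 22*c^2 + 40*c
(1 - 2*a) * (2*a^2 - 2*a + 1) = -4*a^3 + 6*a^2 - 4*a + 1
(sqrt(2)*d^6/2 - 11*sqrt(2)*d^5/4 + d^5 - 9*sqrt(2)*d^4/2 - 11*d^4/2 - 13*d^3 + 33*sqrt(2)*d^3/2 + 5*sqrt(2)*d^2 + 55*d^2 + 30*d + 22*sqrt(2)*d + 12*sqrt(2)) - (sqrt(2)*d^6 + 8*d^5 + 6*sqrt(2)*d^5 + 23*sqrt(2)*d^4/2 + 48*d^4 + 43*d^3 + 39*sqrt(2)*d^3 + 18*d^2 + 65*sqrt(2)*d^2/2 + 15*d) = -sqrt(2)*d^6/2 - 35*sqrt(2)*d^5/4 - 7*d^5 - 107*d^4/2 - 16*sqrt(2)*d^4 - 56*d^3 - 45*sqrt(2)*d^3/2 - 55*sqrt(2)*d^2/2 + 37*d^2 + 15*d + 22*sqrt(2)*d + 12*sqrt(2)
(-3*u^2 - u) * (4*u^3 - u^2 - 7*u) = -12*u^5 - u^4 + 22*u^3 + 7*u^2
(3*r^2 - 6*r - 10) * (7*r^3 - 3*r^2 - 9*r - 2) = 21*r^5 - 51*r^4 - 79*r^3 + 78*r^2 + 102*r + 20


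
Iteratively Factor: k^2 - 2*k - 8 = (k + 2)*(k - 4)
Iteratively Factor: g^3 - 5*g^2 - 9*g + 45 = (g + 3)*(g^2 - 8*g + 15) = (g - 5)*(g + 3)*(g - 3)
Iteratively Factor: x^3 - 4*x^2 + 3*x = (x)*(x^2 - 4*x + 3) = x*(x - 1)*(x - 3)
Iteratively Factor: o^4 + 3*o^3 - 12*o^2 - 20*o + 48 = (o + 4)*(o^3 - o^2 - 8*o + 12) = (o - 2)*(o + 4)*(o^2 + o - 6) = (o - 2)^2*(o + 4)*(o + 3)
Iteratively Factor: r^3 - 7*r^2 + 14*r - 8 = (r - 2)*(r^2 - 5*r + 4) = (r - 2)*(r - 1)*(r - 4)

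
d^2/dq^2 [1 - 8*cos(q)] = 8*cos(q)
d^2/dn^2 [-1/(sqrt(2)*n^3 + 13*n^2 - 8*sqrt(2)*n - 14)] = 2*((3*sqrt(2)*n + 13)*(sqrt(2)*n^3 + 13*n^2 - 8*sqrt(2)*n - 14) - (3*sqrt(2)*n^2 + 26*n - 8*sqrt(2))^2)/(sqrt(2)*n^3 + 13*n^2 - 8*sqrt(2)*n - 14)^3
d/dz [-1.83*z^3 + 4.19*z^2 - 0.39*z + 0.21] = -5.49*z^2 + 8.38*z - 0.39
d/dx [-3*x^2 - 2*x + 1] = -6*x - 2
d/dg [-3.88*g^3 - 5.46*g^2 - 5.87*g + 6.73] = -11.64*g^2 - 10.92*g - 5.87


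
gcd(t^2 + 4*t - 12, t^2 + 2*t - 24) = t + 6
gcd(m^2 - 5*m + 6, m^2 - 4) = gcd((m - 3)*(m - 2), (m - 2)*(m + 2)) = m - 2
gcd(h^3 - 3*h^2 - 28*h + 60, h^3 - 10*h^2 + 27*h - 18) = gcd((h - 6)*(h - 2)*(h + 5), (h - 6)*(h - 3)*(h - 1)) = h - 6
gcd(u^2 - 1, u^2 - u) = u - 1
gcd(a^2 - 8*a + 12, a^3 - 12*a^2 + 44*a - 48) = a^2 - 8*a + 12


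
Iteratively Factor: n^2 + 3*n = (n + 3)*(n)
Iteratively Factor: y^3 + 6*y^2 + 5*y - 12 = (y + 3)*(y^2 + 3*y - 4) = (y - 1)*(y + 3)*(y + 4)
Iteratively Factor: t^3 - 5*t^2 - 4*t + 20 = (t - 2)*(t^2 - 3*t - 10) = (t - 5)*(t - 2)*(t + 2)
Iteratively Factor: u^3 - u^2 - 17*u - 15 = (u + 3)*(u^2 - 4*u - 5) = (u + 1)*(u + 3)*(u - 5)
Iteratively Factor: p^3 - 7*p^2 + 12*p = (p - 4)*(p^2 - 3*p) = (p - 4)*(p - 3)*(p)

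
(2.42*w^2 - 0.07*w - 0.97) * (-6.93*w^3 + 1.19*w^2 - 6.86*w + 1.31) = -16.7706*w^5 + 3.3649*w^4 - 9.9624*w^3 + 2.4961*w^2 + 6.5625*w - 1.2707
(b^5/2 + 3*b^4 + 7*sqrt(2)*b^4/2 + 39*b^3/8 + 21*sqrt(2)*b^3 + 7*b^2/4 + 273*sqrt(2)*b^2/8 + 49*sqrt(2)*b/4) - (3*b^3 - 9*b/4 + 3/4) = b^5/2 + 3*b^4 + 7*sqrt(2)*b^4/2 + 15*b^3/8 + 21*sqrt(2)*b^3 + 7*b^2/4 + 273*sqrt(2)*b^2/8 + 9*b/4 + 49*sqrt(2)*b/4 - 3/4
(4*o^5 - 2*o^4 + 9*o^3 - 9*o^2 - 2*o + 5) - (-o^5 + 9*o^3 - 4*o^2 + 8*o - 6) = 5*o^5 - 2*o^4 - 5*o^2 - 10*o + 11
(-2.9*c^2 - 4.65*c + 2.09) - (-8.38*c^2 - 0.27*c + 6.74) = 5.48*c^2 - 4.38*c - 4.65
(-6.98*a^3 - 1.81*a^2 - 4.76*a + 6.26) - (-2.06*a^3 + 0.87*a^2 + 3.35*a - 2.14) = -4.92*a^3 - 2.68*a^2 - 8.11*a + 8.4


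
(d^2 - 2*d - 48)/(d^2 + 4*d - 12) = (d - 8)/(d - 2)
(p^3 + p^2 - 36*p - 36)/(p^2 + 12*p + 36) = (p^2 - 5*p - 6)/(p + 6)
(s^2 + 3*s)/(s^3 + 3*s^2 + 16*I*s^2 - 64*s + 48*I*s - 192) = s/(s^2 + 16*I*s - 64)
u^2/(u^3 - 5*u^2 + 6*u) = u/(u^2 - 5*u + 6)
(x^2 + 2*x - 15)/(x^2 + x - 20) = (x - 3)/(x - 4)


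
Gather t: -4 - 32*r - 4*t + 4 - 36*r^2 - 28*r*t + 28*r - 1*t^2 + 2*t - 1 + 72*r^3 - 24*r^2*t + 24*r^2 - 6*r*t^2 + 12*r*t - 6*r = 72*r^3 - 12*r^2 - 10*r + t^2*(-6*r - 1) + t*(-24*r^2 - 16*r - 2) - 1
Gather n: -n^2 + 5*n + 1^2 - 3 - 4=-n^2 + 5*n - 6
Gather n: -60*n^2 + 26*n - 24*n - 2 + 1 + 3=-60*n^2 + 2*n + 2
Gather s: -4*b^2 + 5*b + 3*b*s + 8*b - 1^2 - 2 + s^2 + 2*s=-4*b^2 + 13*b + s^2 + s*(3*b + 2) - 3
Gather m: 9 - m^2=9 - m^2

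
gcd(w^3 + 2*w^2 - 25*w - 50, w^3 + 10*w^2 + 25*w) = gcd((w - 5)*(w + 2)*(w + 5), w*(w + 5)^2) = w + 5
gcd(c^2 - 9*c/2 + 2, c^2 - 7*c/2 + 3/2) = c - 1/2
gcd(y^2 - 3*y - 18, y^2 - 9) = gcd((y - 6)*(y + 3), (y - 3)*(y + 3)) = y + 3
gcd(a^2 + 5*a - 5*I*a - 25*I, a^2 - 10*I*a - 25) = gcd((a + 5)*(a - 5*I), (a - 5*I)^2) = a - 5*I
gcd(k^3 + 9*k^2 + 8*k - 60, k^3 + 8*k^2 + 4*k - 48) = k^2 + 4*k - 12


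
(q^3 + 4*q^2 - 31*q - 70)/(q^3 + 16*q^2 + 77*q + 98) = (q - 5)/(q + 7)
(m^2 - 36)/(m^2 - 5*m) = (m^2 - 36)/(m*(m - 5))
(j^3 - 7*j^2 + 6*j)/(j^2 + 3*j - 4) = j*(j - 6)/(j + 4)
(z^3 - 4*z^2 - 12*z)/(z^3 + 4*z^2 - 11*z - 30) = z*(z - 6)/(z^2 + 2*z - 15)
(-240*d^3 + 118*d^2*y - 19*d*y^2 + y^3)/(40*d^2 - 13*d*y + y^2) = -6*d + y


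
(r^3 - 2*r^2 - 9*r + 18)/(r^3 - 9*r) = (r - 2)/r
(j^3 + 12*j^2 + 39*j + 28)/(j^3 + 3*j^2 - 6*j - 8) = (j + 7)/(j - 2)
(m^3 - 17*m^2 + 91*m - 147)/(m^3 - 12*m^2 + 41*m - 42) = (m - 7)/(m - 2)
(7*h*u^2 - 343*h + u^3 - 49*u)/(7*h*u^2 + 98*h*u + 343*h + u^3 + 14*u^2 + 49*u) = (u - 7)/(u + 7)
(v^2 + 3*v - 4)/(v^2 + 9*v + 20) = (v - 1)/(v + 5)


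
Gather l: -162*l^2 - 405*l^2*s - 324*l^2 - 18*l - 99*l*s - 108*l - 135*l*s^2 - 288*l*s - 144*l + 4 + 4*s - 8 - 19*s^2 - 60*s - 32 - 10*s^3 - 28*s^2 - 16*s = l^2*(-405*s - 486) + l*(-135*s^2 - 387*s - 270) - 10*s^3 - 47*s^2 - 72*s - 36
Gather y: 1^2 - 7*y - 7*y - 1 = -14*y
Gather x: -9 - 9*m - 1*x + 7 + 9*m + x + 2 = 0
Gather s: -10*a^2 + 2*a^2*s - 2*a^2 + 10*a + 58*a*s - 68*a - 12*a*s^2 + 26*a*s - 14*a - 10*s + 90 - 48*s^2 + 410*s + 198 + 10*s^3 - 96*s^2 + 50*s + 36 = -12*a^2 - 72*a + 10*s^3 + s^2*(-12*a - 144) + s*(2*a^2 + 84*a + 450) + 324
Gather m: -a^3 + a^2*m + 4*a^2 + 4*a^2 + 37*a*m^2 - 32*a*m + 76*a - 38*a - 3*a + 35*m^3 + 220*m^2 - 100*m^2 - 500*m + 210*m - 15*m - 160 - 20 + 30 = -a^3 + 8*a^2 + 35*a + 35*m^3 + m^2*(37*a + 120) + m*(a^2 - 32*a - 305) - 150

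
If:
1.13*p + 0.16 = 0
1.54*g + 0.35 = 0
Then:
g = -0.23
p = -0.14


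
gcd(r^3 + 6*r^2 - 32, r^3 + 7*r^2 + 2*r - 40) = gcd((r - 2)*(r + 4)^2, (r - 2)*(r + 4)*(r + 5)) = r^2 + 2*r - 8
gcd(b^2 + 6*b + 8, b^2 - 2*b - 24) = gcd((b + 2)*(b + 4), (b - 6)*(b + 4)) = b + 4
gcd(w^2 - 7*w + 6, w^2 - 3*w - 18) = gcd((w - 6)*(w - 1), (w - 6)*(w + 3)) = w - 6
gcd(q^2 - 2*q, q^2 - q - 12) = 1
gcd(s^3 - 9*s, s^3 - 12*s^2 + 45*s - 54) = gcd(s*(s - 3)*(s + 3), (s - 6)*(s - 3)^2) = s - 3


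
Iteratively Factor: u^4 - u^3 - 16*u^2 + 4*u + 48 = (u - 2)*(u^3 + u^2 - 14*u - 24) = (u - 2)*(u + 2)*(u^2 - u - 12) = (u - 2)*(u + 2)*(u + 3)*(u - 4)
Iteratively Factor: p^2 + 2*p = (p)*(p + 2)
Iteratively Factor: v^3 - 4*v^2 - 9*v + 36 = (v + 3)*(v^2 - 7*v + 12) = (v - 4)*(v + 3)*(v - 3)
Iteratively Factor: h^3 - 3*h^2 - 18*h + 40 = (h - 5)*(h^2 + 2*h - 8) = (h - 5)*(h - 2)*(h + 4)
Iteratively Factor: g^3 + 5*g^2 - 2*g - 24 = (g + 4)*(g^2 + g - 6) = (g - 2)*(g + 4)*(g + 3)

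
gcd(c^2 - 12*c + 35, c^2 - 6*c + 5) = c - 5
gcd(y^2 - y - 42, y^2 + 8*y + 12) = y + 6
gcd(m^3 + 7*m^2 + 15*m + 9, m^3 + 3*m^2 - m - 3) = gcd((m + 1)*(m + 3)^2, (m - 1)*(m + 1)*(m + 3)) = m^2 + 4*m + 3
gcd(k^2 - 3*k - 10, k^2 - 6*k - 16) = k + 2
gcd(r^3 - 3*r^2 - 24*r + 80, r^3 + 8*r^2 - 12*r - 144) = r - 4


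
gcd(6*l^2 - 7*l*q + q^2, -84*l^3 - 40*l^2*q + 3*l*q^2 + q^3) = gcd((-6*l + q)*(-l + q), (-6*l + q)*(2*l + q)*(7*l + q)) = -6*l + q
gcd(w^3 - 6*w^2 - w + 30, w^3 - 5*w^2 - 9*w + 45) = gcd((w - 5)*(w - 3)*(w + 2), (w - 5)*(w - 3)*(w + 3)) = w^2 - 8*w + 15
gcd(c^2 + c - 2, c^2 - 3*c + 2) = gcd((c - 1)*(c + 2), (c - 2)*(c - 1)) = c - 1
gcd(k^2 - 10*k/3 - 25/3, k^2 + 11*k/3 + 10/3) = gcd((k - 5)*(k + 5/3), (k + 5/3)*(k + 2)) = k + 5/3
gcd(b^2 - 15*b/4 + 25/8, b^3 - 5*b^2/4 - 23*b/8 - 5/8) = b - 5/2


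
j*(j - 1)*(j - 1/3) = j^3 - 4*j^2/3 + j/3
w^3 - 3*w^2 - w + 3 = (w - 3)*(w - 1)*(w + 1)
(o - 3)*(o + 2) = o^2 - o - 6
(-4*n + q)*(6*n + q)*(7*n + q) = -168*n^3 - 10*n^2*q + 9*n*q^2 + q^3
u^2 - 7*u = u*(u - 7)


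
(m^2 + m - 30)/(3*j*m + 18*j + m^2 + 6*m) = (m - 5)/(3*j + m)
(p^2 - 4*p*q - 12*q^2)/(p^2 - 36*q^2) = (p + 2*q)/(p + 6*q)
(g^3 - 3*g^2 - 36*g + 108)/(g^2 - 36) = g - 3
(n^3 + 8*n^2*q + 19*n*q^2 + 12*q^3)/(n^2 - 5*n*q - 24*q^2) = (-n^2 - 5*n*q - 4*q^2)/(-n + 8*q)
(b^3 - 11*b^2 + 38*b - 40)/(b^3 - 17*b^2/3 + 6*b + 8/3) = 3*(b - 5)/(3*b + 1)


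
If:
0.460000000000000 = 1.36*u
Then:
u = 0.34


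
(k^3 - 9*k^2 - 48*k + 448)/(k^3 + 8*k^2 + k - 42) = (k^2 - 16*k + 64)/(k^2 + k - 6)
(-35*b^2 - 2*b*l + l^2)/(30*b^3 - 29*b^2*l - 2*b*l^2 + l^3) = (-7*b + l)/(6*b^2 - 7*b*l + l^2)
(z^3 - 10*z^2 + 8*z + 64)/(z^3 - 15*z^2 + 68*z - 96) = (z + 2)/(z - 3)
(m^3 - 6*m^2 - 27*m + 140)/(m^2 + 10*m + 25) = (m^2 - 11*m + 28)/(m + 5)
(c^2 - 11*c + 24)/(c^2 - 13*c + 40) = (c - 3)/(c - 5)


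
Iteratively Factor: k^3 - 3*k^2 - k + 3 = (k - 1)*(k^2 - 2*k - 3) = (k - 3)*(k - 1)*(k + 1)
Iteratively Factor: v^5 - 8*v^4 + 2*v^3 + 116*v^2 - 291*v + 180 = (v - 1)*(v^4 - 7*v^3 - 5*v^2 + 111*v - 180) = (v - 5)*(v - 1)*(v^3 - 2*v^2 - 15*v + 36) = (v - 5)*(v - 3)*(v - 1)*(v^2 + v - 12) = (v - 5)*(v - 3)^2*(v - 1)*(v + 4)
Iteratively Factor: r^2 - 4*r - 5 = (r + 1)*(r - 5)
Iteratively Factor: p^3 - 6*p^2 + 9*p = (p)*(p^2 - 6*p + 9) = p*(p - 3)*(p - 3)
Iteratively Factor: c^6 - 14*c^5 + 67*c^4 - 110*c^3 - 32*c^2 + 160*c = (c - 4)*(c^5 - 10*c^4 + 27*c^3 - 2*c^2 - 40*c) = (c - 4)^2*(c^4 - 6*c^3 + 3*c^2 + 10*c) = c*(c - 4)^2*(c^3 - 6*c^2 + 3*c + 10) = c*(c - 4)^2*(c - 2)*(c^2 - 4*c - 5) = c*(c - 4)^2*(c - 2)*(c + 1)*(c - 5)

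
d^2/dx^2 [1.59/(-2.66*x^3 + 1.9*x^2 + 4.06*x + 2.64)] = ((25.3764*x - 6.042)*(-2.66*x^3 + 1.9*x^2 + 4.06*x + 2.64) + 1.59*(-15.96*x^2 + 7.6*x + 8.12)*(-7.98*x^2 + 3.8*x + 4.06))/(-2.66*x^3 + 1.9*x^2 + 4.06*x + 2.64)^3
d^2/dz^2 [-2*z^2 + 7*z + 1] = -4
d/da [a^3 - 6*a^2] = 3*a*(a - 4)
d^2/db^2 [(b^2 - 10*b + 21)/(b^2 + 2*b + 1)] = 24*(7 - b)/(b^4 + 4*b^3 + 6*b^2 + 4*b + 1)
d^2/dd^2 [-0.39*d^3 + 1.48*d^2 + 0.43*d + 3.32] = 2.96 - 2.34*d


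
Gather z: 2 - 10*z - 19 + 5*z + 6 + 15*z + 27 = 10*z + 16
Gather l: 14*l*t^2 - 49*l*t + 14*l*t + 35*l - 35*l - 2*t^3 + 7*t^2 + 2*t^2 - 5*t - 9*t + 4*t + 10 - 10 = l*(14*t^2 - 35*t) - 2*t^3 + 9*t^2 - 10*t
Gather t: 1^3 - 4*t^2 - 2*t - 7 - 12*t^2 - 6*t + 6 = -16*t^2 - 8*t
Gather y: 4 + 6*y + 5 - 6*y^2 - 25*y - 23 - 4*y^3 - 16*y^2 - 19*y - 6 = -4*y^3 - 22*y^2 - 38*y - 20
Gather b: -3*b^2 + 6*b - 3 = -3*b^2 + 6*b - 3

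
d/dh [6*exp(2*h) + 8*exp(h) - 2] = (12*exp(h) + 8)*exp(h)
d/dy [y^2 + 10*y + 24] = 2*y + 10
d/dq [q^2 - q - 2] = 2*q - 1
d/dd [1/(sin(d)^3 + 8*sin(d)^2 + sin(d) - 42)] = (-16*sin(d) + 3*cos(d)^2 - 4)*cos(d)/(sin(d)^3 + 8*sin(d)^2 + sin(d) - 42)^2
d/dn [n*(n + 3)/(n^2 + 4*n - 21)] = (n^2 - 42*n - 63)/(n^4 + 8*n^3 - 26*n^2 - 168*n + 441)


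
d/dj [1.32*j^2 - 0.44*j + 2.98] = 2.64*j - 0.44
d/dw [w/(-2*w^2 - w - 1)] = (-2*w^2 + w*(4*w + 1) - w - 1)/(2*w^2 + w + 1)^2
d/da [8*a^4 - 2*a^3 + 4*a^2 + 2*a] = 32*a^3 - 6*a^2 + 8*a + 2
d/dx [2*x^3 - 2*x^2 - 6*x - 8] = 6*x^2 - 4*x - 6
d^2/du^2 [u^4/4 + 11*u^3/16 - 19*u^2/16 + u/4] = 3*u^2 + 33*u/8 - 19/8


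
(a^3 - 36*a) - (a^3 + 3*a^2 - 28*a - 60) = -3*a^2 - 8*a + 60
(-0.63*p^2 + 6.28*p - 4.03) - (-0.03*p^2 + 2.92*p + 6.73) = -0.6*p^2 + 3.36*p - 10.76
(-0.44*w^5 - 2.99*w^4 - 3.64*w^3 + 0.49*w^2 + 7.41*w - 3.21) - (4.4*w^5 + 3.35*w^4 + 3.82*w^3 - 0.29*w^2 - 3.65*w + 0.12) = -4.84*w^5 - 6.34*w^4 - 7.46*w^3 + 0.78*w^2 + 11.06*w - 3.33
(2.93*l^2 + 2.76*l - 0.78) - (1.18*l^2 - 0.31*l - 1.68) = 1.75*l^2 + 3.07*l + 0.9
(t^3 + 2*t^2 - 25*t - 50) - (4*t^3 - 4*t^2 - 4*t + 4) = -3*t^3 + 6*t^2 - 21*t - 54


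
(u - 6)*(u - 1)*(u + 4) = u^3 - 3*u^2 - 22*u + 24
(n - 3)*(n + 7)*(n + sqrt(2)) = n^3 + sqrt(2)*n^2 + 4*n^2 - 21*n + 4*sqrt(2)*n - 21*sqrt(2)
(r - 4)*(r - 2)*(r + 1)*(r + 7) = r^4 + 2*r^3 - 33*r^2 + 22*r + 56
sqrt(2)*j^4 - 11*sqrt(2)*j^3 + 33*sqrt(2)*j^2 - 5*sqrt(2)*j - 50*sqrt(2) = (j - 5)^2*(j - 2)*(sqrt(2)*j + sqrt(2))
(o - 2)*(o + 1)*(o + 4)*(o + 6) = o^4 + 9*o^3 + 12*o^2 - 44*o - 48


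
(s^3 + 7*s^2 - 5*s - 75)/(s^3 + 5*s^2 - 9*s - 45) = (s + 5)/(s + 3)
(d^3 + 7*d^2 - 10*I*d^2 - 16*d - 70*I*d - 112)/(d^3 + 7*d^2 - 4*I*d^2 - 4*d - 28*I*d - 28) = (d - 8*I)/(d - 2*I)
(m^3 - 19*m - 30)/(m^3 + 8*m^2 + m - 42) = (m^2 - 3*m - 10)/(m^2 + 5*m - 14)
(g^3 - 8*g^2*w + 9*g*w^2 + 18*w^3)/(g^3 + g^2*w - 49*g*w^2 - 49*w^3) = (-g^2 + 9*g*w - 18*w^2)/(-g^2 + 49*w^2)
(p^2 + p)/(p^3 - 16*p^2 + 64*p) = (p + 1)/(p^2 - 16*p + 64)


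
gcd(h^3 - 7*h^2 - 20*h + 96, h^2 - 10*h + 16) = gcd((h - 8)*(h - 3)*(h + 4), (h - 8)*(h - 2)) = h - 8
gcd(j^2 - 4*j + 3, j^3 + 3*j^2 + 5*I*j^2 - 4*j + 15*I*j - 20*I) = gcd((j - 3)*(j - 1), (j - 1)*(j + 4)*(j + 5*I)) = j - 1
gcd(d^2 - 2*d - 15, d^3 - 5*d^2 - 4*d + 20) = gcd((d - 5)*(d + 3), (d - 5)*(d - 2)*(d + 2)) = d - 5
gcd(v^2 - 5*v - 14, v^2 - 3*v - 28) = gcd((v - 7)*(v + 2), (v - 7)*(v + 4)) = v - 7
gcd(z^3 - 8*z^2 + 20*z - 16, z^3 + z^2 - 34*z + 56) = z^2 - 6*z + 8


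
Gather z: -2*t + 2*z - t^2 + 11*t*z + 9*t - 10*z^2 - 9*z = -t^2 + 7*t - 10*z^2 + z*(11*t - 7)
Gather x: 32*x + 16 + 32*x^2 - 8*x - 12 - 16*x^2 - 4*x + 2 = 16*x^2 + 20*x + 6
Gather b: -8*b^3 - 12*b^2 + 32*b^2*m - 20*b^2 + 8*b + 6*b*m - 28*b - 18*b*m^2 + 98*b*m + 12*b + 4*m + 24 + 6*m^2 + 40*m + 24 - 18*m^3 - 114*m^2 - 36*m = -8*b^3 + b^2*(32*m - 32) + b*(-18*m^2 + 104*m - 8) - 18*m^3 - 108*m^2 + 8*m + 48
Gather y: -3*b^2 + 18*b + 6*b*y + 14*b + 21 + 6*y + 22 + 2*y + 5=-3*b^2 + 32*b + y*(6*b + 8) + 48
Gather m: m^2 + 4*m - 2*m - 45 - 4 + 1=m^2 + 2*m - 48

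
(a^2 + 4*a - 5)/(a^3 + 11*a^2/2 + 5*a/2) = 2*(a - 1)/(a*(2*a + 1))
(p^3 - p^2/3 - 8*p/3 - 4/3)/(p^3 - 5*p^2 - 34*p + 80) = (3*p^2 + 5*p + 2)/(3*(p^2 - 3*p - 40))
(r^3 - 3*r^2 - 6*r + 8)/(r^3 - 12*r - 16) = (r - 1)/(r + 2)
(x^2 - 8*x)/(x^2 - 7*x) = (x - 8)/(x - 7)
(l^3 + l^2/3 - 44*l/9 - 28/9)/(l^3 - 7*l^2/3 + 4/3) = (3*l^2 - l - 14)/(3*(l^2 - 3*l + 2))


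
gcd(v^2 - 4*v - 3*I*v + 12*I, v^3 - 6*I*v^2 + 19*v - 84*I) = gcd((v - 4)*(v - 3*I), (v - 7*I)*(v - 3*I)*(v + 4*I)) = v - 3*I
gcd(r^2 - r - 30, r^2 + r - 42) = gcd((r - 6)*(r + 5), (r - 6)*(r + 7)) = r - 6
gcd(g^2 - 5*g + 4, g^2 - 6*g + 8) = g - 4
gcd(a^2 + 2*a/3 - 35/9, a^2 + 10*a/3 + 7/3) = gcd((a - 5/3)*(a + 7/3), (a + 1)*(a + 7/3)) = a + 7/3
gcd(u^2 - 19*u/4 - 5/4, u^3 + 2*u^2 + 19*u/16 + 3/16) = u + 1/4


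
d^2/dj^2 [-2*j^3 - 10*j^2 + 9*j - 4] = -12*j - 20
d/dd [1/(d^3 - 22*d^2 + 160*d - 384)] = (-3*d^2 + 44*d - 160)/(d^3 - 22*d^2 + 160*d - 384)^2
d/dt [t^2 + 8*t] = 2*t + 8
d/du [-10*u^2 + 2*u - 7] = 2 - 20*u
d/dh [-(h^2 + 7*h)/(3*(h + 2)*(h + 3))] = 2*(h^2 - 6*h - 21)/(3*(h^4 + 10*h^3 + 37*h^2 + 60*h + 36))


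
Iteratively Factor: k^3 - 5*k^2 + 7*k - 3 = (k - 1)*(k^2 - 4*k + 3) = (k - 1)^2*(k - 3)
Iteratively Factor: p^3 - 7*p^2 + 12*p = (p)*(p^2 - 7*p + 12) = p*(p - 3)*(p - 4)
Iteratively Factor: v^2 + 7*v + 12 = (v + 4)*(v + 3)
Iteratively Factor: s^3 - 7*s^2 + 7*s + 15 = (s - 5)*(s^2 - 2*s - 3) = (s - 5)*(s - 3)*(s + 1)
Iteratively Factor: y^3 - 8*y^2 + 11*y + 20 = (y + 1)*(y^2 - 9*y + 20) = (y - 5)*(y + 1)*(y - 4)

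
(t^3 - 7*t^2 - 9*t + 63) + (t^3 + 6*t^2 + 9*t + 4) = 2*t^3 - t^2 + 67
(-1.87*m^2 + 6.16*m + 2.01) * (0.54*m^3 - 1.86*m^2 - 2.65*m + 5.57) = -1.0098*m^5 + 6.8046*m^4 - 5.4167*m^3 - 30.4785*m^2 + 28.9847*m + 11.1957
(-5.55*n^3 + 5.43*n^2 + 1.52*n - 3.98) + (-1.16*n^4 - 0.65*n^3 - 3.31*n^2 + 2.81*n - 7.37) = -1.16*n^4 - 6.2*n^3 + 2.12*n^2 + 4.33*n - 11.35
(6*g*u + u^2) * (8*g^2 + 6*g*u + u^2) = 48*g^3*u + 44*g^2*u^2 + 12*g*u^3 + u^4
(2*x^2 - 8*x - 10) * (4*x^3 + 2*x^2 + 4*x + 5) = 8*x^5 - 28*x^4 - 48*x^3 - 42*x^2 - 80*x - 50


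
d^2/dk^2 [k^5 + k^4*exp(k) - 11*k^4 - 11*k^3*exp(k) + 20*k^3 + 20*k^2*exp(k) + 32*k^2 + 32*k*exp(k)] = k^4*exp(k) - 3*k^3*exp(k) + 20*k^3 - 34*k^2*exp(k) - 132*k^2 + 46*k*exp(k) + 120*k + 104*exp(k) + 64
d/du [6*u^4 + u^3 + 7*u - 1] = 24*u^3 + 3*u^2 + 7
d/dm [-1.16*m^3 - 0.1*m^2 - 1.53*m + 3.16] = -3.48*m^2 - 0.2*m - 1.53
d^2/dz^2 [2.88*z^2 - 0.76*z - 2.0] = 5.76000000000000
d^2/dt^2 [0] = 0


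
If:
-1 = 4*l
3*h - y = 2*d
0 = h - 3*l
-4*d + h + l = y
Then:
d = 5/8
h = -3/4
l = -1/4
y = -7/2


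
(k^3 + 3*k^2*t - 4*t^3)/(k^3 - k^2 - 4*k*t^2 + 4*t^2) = (-k^2 - k*t + 2*t^2)/(-k^2 + 2*k*t + k - 2*t)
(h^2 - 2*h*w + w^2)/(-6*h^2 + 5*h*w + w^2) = (-h + w)/(6*h + w)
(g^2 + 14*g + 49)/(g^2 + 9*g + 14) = (g + 7)/(g + 2)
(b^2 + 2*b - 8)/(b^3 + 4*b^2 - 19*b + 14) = (b + 4)/(b^2 + 6*b - 7)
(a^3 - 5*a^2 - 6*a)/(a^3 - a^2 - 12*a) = (-a^2 + 5*a + 6)/(-a^2 + a + 12)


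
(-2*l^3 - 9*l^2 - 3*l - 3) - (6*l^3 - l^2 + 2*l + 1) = -8*l^3 - 8*l^2 - 5*l - 4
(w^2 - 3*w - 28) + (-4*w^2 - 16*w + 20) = -3*w^2 - 19*w - 8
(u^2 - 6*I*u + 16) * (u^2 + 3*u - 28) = u^4 + 3*u^3 - 6*I*u^3 - 12*u^2 - 18*I*u^2 + 48*u + 168*I*u - 448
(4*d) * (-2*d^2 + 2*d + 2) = -8*d^3 + 8*d^2 + 8*d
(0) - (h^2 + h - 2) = -h^2 - h + 2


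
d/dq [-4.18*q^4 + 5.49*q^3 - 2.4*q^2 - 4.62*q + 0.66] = -16.72*q^3 + 16.47*q^2 - 4.8*q - 4.62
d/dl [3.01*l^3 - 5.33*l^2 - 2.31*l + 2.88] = 9.03*l^2 - 10.66*l - 2.31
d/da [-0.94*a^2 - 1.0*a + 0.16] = -1.88*a - 1.0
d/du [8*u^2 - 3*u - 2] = 16*u - 3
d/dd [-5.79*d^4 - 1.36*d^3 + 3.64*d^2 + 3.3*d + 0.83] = -23.16*d^3 - 4.08*d^2 + 7.28*d + 3.3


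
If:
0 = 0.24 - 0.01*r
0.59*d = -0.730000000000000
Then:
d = -1.24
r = 24.00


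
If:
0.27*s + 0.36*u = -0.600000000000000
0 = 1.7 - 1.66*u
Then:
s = -3.59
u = 1.02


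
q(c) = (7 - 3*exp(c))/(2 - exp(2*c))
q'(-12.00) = 0.00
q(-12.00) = 3.50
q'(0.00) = 5.00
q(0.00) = 4.00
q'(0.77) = 3.12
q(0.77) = -0.20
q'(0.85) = 2.00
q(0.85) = 0.01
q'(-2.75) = -0.08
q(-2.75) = 3.41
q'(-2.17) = -0.13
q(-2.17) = 3.35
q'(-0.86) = -0.08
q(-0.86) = 3.15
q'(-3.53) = -0.04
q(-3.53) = 3.46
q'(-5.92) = -0.00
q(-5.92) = 3.50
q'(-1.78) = -0.16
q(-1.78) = 3.29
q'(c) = -3*exp(c)/(2 - exp(2*c)) + 2*(7 - 3*exp(c))*exp(2*c)/(2 - exp(2*c))^2 = (-3*exp(2*c) + 14*exp(c) - 6)*exp(c)/(exp(4*c) - 4*exp(2*c) + 4)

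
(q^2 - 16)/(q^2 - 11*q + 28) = (q + 4)/(q - 7)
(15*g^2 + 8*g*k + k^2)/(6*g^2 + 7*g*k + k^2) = (15*g^2 + 8*g*k + k^2)/(6*g^2 + 7*g*k + k^2)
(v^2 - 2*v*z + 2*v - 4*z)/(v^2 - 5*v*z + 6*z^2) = (-v - 2)/(-v + 3*z)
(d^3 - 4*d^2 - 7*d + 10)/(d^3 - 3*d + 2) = (d - 5)/(d - 1)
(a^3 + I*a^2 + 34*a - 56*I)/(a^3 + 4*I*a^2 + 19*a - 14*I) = (a - 4*I)/(a - I)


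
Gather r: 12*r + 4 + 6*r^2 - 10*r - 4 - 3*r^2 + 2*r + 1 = 3*r^2 + 4*r + 1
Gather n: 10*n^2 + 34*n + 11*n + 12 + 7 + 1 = 10*n^2 + 45*n + 20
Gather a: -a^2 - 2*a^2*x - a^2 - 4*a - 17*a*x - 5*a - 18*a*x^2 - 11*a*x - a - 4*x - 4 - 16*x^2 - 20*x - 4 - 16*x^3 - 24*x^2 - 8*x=a^2*(-2*x - 2) + a*(-18*x^2 - 28*x - 10) - 16*x^3 - 40*x^2 - 32*x - 8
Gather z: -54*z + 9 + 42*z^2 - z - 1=42*z^2 - 55*z + 8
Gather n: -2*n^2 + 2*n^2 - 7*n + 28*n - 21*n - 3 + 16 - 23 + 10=0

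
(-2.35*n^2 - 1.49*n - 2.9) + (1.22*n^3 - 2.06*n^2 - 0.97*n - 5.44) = 1.22*n^3 - 4.41*n^2 - 2.46*n - 8.34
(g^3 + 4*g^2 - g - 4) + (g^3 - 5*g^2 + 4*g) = 2*g^3 - g^2 + 3*g - 4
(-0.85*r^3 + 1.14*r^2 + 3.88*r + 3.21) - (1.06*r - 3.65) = -0.85*r^3 + 1.14*r^2 + 2.82*r + 6.86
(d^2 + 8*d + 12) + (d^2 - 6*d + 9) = 2*d^2 + 2*d + 21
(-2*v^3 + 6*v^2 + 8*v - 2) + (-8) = -2*v^3 + 6*v^2 + 8*v - 10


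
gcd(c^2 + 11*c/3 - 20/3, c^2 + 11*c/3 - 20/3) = c^2 + 11*c/3 - 20/3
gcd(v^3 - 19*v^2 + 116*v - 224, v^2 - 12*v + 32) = v^2 - 12*v + 32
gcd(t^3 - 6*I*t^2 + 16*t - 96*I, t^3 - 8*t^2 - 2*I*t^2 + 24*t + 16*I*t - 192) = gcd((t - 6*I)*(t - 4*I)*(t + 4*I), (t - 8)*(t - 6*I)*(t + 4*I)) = t^2 - 2*I*t + 24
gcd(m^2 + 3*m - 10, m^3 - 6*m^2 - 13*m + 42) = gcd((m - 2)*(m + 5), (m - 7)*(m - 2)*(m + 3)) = m - 2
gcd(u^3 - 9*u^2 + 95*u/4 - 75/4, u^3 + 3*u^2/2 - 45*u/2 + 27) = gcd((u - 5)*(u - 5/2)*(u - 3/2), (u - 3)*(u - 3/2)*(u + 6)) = u - 3/2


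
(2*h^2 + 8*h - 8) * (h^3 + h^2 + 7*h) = 2*h^5 + 10*h^4 + 14*h^3 + 48*h^2 - 56*h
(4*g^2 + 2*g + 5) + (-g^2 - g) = 3*g^2 + g + 5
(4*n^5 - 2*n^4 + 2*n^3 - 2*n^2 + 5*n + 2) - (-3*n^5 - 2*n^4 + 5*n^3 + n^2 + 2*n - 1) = 7*n^5 - 3*n^3 - 3*n^2 + 3*n + 3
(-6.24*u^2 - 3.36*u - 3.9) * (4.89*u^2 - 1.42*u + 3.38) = -30.5136*u^4 - 7.5696*u^3 - 35.391*u^2 - 5.8188*u - 13.182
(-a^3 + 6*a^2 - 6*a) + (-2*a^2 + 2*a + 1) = -a^3 + 4*a^2 - 4*a + 1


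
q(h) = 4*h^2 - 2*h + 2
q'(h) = 8*h - 2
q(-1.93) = 20.76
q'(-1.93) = -17.44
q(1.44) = 7.41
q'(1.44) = 9.52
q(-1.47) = 13.58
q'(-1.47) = -13.76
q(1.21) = 5.44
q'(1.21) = 7.68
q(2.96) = 31.13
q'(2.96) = 21.68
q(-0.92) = 7.23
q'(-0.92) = -9.36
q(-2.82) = 39.45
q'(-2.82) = -24.56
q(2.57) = 23.28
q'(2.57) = 18.56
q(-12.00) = 602.00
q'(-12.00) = -98.00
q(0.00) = 2.00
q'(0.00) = -2.00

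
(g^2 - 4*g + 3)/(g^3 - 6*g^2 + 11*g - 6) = 1/(g - 2)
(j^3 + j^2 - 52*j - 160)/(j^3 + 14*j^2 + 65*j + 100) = (j - 8)/(j + 5)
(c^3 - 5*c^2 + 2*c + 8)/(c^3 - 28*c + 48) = (c + 1)/(c + 6)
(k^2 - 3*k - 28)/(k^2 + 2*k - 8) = (k - 7)/(k - 2)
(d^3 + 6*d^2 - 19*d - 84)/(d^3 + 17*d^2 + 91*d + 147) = (d - 4)/(d + 7)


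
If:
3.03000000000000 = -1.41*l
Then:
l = -2.15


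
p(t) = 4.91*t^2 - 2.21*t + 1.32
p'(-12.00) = -120.05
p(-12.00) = 734.88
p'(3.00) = 27.25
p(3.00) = 38.88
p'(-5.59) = -57.10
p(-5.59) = 167.10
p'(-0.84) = -10.46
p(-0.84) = 6.64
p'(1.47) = 12.23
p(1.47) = 8.68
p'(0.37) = 1.42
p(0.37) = 1.17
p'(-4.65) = -47.87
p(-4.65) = 117.76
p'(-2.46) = -26.37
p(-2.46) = 36.47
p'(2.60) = 23.32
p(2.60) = 28.77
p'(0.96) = 7.22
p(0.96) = 3.72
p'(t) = 9.82*t - 2.21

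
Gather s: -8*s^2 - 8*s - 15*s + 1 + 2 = -8*s^2 - 23*s + 3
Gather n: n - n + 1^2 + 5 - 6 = 0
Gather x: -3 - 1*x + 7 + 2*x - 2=x + 2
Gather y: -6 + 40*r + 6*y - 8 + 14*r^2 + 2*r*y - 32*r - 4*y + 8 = 14*r^2 + 8*r + y*(2*r + 2) - 6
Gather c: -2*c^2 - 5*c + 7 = -2*c^2 - 5*c + 7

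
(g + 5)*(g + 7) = g^2 + 12*g + 35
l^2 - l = l*(l - 1)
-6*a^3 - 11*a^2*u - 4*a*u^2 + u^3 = (-6*a + u)*(a + u)^2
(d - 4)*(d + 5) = d^2 + d - 20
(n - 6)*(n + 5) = n^2 - n - 30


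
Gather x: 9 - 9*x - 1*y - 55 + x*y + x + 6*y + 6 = x*(y - 8) + 5*y - 40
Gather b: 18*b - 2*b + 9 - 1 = 16*b + 8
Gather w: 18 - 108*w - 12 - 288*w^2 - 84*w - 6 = -288*w^2 - 192*w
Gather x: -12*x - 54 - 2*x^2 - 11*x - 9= -2*x^2 - 23*x - 63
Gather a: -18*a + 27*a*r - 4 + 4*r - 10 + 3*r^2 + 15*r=a*(27*r - 18) + 3*r^2 + 19*r - 14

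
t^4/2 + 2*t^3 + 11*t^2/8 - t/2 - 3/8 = (t/2 + 1/2)*(t - 1/2)*(t + 1/2)*(t + 3)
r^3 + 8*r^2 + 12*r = r*(r + 2)*(r + 6)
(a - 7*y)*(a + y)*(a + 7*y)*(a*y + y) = a^4*y + a^3*y^2 + a^3*y - 49*a^2*y^3 + a^2*y^2 - 49*a*y^4 - 49*a*y^3 - 49*y^4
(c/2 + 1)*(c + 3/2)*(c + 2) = c^3/2 + 11*c^2/4 + 5*c + 3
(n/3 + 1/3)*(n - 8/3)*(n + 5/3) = n^3/3 - 49*n/27 - 40/27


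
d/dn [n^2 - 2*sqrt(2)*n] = 2*n - 2*sqrt(2)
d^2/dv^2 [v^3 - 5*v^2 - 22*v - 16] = 6*v - 10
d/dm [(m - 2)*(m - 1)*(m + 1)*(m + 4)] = 4*m^3 + 6*m^2 - 18*m - 2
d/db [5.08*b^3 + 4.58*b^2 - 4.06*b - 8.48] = 15.24*b^2 + 9.16*b - 4.06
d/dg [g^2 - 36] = 2*g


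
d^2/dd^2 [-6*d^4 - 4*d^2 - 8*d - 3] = -72*d^2 - 8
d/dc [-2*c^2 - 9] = -4*c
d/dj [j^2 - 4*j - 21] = 2*j - 4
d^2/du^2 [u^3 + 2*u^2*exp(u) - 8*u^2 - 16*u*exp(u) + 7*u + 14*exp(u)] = 2*u^2*exp(u) - 8*u*exp(u) + 6*u - 14*exp(u) - 16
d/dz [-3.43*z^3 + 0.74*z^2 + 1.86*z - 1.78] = -10.29*z^2 + 1.48*z + 1.86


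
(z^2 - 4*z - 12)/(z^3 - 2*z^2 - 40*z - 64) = (z - 6)/(z^2 - 4*z - 32)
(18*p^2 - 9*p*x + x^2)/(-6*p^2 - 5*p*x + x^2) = (-3*p + x)/(p + x)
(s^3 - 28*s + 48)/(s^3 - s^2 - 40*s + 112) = (s^2 + 4*s - 12)/(s^2 + 3*s - 28)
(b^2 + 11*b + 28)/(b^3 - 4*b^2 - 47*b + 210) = (b + 4)/(b^2 - 11*b + 30)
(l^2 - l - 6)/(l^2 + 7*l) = (l^2 - l - 6)/(l*(l + 7))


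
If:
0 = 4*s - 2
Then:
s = 1/2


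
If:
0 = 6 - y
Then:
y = 6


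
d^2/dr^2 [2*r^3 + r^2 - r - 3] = 12*r + 2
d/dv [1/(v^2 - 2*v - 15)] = 2*(1 - v)/(-v^2 + 2*v + 15)^2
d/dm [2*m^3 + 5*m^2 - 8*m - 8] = 6*m^2 + 10*m - 8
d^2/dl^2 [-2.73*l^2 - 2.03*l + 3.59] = -5.46000000000000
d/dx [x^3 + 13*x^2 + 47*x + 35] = 3*x^2 + 26*x + 47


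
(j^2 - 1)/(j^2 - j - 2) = (j - 1)/(j - 2)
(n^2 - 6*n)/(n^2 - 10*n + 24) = n/(n - 4)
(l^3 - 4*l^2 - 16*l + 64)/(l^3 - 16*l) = (l - 4)/l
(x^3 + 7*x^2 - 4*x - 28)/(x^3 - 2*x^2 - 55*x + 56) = (x^2 - 4)/(x^2 - 9*x + 8)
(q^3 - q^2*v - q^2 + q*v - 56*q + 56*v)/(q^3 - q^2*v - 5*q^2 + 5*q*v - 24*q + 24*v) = (q + 7)/(q + 3)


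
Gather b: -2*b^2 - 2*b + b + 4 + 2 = -2*b^2 - b + 6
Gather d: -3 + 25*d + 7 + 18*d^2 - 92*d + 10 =18*d^2 - 67*d + 14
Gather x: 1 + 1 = 2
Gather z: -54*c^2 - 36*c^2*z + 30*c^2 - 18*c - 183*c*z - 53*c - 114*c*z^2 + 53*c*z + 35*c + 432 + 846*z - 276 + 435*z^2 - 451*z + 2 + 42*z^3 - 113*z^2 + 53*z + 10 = -24*c^2 - 36*c + 42*z^3 + z^2*(322 - 114*c) + z*(-36*c^2 - 130*c + 448) + 168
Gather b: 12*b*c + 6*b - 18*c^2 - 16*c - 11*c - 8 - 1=b*(12*c + 6) - 18*c^2 - 27*c - 9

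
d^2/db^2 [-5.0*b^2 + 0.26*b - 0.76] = -10.0000000000000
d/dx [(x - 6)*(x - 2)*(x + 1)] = 3*x^2 - 14*x + 4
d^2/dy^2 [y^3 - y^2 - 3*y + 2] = 6*y - 2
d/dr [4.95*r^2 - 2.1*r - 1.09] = 9.9*r - 2.1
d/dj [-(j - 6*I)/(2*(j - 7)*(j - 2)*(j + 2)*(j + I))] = ((j - 7)*(j - 2)*(j + 2)*(j - 6*I) - (j - 7)*(j - 2)*(j + 2)*(j + I) + (j - 7)*(j - 2)*(j - 6*I)*(j + I) + (j - 7)*(j + 2)*(j - 6*I)*(j + I) + (j - 2)*(j + 2)*(j - 6*I)*(j + I))/(2*(j - 7)^2*(j - 2)^2*(j + 2)^2*(j + I)^2)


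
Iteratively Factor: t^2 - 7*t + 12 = (t - 3)*(t - 4)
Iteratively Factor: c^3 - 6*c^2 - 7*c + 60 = (c - 5)*(c^2 - c - 12) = (c - 5)*(c - 4)*(c + 3)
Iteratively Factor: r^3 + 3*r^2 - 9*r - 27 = (r - 3)*(r^2 + 6*r + 9) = (r - 3)*(r + 3)*(r + 3)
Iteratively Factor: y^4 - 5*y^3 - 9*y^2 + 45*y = (y - 3)*(y^3 - 2*y^2 - 15*y) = (y - 3)*(y + 3)*(y^2 - 5*y) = (y - 5)*(y - 3)*(y + 3)*(y)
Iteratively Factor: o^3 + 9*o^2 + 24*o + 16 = (o + 4)*(o^2 + 5*o + 4) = (o + 4)^2*(o + 1)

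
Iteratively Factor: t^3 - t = (t)*(t^2 - 1) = t*(t - 1)*(t + 1)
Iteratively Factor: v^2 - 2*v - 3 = (v - 3)*(v + 1)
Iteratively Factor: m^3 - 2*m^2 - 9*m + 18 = (m + 3)*(m^2 - 5*m + 6) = (m - 3)*(m + 3)*(m - 2)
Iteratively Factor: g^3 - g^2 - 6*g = (g + 2)*(g^2 - 3*g) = (g - 3)*(g + 2)*(g)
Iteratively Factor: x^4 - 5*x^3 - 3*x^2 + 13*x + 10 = (x + 1)*(x^3 - 6*x^2 + 3*x + 10) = (x - 5)*(x + 1)*(x^2 - x - 2) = (x - 5)*(x + 1)^2*(x - 2)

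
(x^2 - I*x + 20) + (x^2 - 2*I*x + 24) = 2*x^2 - 3*I*x + 44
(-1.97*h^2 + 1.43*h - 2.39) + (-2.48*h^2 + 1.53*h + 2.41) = -4.45*h^2 + 2.96*h + 0.02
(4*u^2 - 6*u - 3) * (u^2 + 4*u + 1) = 4*u^4 + 10*u^3 - 23*u^2 - 18*u - 3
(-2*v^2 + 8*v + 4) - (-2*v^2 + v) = 7*v + 4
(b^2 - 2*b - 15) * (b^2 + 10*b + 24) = b^4 + 8*b^3 - 11*b^2 - 198*b - 360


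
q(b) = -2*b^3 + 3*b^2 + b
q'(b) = -6*b^2 + 6*b + 1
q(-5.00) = 320.00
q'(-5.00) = -179.00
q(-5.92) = 514.17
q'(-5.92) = -244.80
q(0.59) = 1.22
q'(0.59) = 2.45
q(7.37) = -630.31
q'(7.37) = -280.68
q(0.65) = 1.37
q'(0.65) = 2.36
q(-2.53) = 49.06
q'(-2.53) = -52.59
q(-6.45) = 655.03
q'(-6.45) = -287.32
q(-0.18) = -0.07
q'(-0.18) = -0.27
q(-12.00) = 3876.00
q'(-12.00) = -935.00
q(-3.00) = 78.00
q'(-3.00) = -71.00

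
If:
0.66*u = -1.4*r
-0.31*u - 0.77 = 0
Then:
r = 1.17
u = -2.48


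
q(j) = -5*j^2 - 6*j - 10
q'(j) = -10*j - 6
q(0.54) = -14.70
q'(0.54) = -11.40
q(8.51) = -423.16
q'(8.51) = -91.10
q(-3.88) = -61.99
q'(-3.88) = 32.80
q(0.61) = -15.52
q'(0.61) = -12.10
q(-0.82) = -8.44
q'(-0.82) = 2.20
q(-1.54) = -12.62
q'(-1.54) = 9.40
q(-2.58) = -27.80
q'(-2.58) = 19.80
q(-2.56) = -27.41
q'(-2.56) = 19.60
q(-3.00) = -37.00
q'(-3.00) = 24.00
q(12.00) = -802.00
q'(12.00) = -126.00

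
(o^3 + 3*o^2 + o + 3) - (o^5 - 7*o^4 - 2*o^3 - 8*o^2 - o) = -o^5 + 7*o^4 + 3*o^3 + 11*o^2 + 2*o + 3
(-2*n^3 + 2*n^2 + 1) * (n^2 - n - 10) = -2*n^5 + 4*n^4 + 18*n^3 - 19*n^2 - n - 10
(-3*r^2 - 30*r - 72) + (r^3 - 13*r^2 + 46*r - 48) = r^3 - 16*r^2 + 16*r - 120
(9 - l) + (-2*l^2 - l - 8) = -2*l^2 - 2*l + 1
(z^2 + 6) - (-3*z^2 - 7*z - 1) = 4*z^2 + 7*z + 7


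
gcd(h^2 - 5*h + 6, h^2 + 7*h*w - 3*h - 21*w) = h - 3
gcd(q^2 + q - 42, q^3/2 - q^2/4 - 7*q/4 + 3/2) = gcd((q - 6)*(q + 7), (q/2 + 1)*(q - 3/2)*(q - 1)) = 1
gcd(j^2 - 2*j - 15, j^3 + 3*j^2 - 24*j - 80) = j - 5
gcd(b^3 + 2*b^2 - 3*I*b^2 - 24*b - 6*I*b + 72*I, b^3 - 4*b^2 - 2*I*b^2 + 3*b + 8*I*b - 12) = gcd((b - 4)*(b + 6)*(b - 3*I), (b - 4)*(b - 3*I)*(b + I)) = b^2 + b*(-4 - 3*I) + 12*I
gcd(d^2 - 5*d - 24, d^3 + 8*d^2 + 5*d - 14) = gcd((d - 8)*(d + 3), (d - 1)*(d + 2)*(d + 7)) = 1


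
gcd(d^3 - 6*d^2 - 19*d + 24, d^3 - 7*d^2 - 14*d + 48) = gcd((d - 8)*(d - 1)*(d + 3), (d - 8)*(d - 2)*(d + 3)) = d^2 - 5*d - 24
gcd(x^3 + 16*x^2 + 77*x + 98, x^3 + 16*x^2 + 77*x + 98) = x^3 + 16*x^2 + 77*x + 98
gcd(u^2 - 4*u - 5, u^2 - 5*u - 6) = u + 1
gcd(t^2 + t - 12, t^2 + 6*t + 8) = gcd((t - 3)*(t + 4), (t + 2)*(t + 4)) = t + 4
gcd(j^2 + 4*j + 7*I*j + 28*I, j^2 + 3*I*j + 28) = j + 7*I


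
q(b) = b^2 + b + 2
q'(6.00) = 13.00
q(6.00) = 44.00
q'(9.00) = 19.00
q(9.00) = 92.00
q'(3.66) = 8.32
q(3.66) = 19.06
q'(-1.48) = -1.96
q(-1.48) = 2.71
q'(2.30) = 5.60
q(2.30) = 9.59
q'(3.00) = 7.00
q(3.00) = 14.00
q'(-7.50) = -14.00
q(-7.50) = 50.75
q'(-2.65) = -4.30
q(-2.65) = 6.37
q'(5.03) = 11.06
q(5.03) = 32.33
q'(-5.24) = -9.48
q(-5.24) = 24.22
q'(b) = 2*b + 1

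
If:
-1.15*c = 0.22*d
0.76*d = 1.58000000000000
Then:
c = -0.40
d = 2.08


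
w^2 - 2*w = w*(w - 2)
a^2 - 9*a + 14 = (a - 7)*(a - 2)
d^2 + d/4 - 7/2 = (d - 7/4)*(d + 2)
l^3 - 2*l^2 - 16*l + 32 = (l - 4)*(l - 2)*(l + 4)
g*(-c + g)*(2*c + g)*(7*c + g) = -14*c^3*g + 5*c^2*g^2 + 8*c*g^3 + g^4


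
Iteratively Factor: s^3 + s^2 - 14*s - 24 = (s + 2)*(s^2 - s - 12) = (s - 4)*(s + 2)*(s + 3)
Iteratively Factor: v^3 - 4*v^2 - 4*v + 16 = (v + 2)*(v^2 - 6*v + 8) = (v - 2)*(v + 2)*(v - 4)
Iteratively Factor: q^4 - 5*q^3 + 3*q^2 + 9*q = (q + 1)*(q^3 - 6*q^2 + 9*q) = (q - 3)*(q + 1)*(q^2 - 3*q) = (q - 3)^2*(q + 1)*(q)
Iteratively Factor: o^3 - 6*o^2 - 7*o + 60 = (o - 4)*(o^2 - 2*o - 15) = (o - 5)*(o - 4)*(o + 3)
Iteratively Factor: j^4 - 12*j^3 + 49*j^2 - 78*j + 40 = (j - 4)*(j^3 - 8*j^2 + 17*j - 10) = (j - 4)*(j - 2)*(j^2 - 6*j + 5) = (j - 4)*(j - 2)*(j - 1)*(j - 5)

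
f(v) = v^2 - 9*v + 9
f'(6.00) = 3.00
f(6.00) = -9.00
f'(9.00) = 9.00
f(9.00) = 9.00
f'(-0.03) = -9.06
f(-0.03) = 9.27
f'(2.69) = -3.62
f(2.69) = -7.97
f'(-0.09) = -9.18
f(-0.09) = 9.82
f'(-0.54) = -10.08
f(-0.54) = 14.15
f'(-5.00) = -19.00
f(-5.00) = 79.00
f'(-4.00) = -17.00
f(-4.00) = 61.00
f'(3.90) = -1.20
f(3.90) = -10.89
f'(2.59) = -3.82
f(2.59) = -7.60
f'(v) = 2*v - 9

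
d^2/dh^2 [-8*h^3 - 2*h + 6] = -48*h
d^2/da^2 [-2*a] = 0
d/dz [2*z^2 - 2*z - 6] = 4*z - 2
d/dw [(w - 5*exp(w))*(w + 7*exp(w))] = 2*w*exp(w) + 2*w - 70*exp(2*w) + 2*exp(w)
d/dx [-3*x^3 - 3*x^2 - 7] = 3*x*(-3*x - 2)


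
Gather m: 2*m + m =3*m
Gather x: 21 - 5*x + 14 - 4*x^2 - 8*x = -4*x^2 - 13*x + 35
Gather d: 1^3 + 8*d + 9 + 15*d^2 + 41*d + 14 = 15*d^2 + 49*d + 24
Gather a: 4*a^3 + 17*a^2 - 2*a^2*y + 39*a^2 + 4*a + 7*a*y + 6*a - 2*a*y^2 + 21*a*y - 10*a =4*a^3 + a^2*(56 - 2*y) + a*(-2*y^2 + 28*y)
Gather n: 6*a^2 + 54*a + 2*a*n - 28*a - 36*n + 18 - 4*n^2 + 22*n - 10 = 6*a^2 + 26*a - 4*n^2 + n*(2*a - 14) + 8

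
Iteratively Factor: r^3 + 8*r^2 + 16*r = (r + 4)*(r^2 + 4*r) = r*(r + 4)*(r + 4)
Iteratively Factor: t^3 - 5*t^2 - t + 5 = (t - 5)*(t^2 - 1) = (t - 5)*(t - 1)*(t + 1)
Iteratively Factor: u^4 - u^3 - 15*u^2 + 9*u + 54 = (u + 2)*(u^3 - 3*u^2 - 9*u + 27) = (u + 2)*(u + 3)*(u^2 - 6*u + 9) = (u - 3)*(u + 2)*(u + 3)*(u - 3)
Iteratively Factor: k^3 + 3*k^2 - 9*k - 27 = (k + 3)*(k^2 - 9) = (k + 3)^2*(k - 3)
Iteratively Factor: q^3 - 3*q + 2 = (q - 1)*(q^2 + q - 2) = (q - 1)*(q + 2)*(q - 1)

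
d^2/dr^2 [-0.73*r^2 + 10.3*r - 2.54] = -1.46000000000000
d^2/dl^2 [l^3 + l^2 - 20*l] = 6*l + 2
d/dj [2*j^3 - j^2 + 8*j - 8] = 6*j^2 - 2*j + 8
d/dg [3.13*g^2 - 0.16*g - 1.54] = 6.26*g - 0.16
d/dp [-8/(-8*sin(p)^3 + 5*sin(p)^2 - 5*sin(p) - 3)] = 8*(-24*sin(p)^2 + 10*sin(p) - 5)*cos(p)/((8*sin(p) + 3)^2*(sin(p)^2 - sin(p) + 1)^2)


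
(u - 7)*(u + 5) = u^2 - 2*u - 35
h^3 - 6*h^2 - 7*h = h*(h - 7)*(h + 1)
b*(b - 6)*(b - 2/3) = b^3 - 20*b^2/3 + 4*b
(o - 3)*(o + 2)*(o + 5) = o^3 + 4*o^2 - 11*o - 30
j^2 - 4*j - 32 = (j - 8)*(j + 4)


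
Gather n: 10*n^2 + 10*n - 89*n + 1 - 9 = 10*n^2 - 79*n - 8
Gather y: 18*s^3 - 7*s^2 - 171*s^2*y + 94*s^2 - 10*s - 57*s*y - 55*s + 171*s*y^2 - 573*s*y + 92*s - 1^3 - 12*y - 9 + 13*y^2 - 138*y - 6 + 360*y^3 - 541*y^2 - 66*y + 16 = 18*s^3 + 87*s^2 + 27*s + 360*y^3 + y^2*(171*s - 528) + y*(-171*s^2 - 630*s - 216)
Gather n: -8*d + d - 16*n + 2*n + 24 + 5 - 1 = -7*d - 14*n + 28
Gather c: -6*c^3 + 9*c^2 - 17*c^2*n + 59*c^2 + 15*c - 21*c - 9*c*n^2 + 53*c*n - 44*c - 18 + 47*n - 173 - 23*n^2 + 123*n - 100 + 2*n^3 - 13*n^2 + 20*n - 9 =-6*c^3 + c^2*(68 - 17*n) + c*(-9*n^2 + 53*n - 50) + 2*n^3 - 36*n^2 + 190*n - 300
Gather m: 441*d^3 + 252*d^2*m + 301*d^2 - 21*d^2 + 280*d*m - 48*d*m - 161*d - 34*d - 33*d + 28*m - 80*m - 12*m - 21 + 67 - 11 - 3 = 441*d^3 + 280*d^2 - 228*d + m*(252*d^2 + 232*d - 64) + 32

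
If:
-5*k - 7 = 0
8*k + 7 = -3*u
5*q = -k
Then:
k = -7/5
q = 7/25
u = 7/5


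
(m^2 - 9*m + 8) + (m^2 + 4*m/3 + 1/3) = 2*m^2 - 23*m/3 + 25/3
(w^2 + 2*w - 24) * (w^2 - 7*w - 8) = w^4 - 5*w^3 - 46*w^2 + 152*w + 192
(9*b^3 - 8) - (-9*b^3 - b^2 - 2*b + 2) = 18*b^3 + b^2 + 2*b - 10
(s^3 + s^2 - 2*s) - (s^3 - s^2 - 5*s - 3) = 2*s^2 + 3*s + 3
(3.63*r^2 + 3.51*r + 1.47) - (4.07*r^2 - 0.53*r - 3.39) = -0.44*r^2 + 4.04*r + 4.86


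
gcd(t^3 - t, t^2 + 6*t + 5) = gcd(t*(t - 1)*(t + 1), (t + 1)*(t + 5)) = t + 1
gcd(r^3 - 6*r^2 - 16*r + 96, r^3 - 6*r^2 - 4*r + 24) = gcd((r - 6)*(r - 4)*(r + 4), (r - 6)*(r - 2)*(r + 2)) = r - 6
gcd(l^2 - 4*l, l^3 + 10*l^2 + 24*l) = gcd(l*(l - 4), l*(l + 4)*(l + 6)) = l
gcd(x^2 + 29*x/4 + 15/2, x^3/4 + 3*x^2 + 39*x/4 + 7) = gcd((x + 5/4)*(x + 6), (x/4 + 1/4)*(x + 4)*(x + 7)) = 1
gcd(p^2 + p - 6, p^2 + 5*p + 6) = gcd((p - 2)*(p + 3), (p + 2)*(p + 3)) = p + 3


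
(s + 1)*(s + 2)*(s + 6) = s^3 + 9*s^2 + 20*s + 12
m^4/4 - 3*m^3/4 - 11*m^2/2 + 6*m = m*(m/4 + 1)*(m - 6)*(m - 1)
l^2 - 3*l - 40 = (l - 8)*(l + 5)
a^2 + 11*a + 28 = (a + 4)*(a + 7)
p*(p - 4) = p^2 - 4*p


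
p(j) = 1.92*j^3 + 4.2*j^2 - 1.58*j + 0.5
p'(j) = 5.76*j^2 + 8.4*j - 1.58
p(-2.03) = 4.95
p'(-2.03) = 5.10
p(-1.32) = 5.49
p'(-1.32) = -2.63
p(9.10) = 1780.78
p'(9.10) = 551.85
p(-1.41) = 5.70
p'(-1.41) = -1.97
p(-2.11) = 4.50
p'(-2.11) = 6.34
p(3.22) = 103.06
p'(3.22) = 85.19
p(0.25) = 0.40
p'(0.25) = 0.88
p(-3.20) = -14.35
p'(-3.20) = 30.52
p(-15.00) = -5510.80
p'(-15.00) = 1168.42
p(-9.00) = -1044.76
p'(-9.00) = 389.38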